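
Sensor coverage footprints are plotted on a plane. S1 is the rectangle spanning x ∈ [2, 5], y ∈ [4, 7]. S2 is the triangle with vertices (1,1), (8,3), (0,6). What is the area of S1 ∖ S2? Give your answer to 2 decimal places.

|S1| = 9, |S1∩S2| = 2.0625.
|S1 ∖ S2| = |S1| − |S1∩S2| = 9 − 2.0625 = 6.94.

6.94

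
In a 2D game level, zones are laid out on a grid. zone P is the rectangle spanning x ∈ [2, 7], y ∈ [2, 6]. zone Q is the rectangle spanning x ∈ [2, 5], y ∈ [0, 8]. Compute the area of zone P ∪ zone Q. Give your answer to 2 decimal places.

32.00

By inclusion–exclusion:
Individual areas: |zone P| = 20, |zone Q| = 24.
|zone P∩zone Q|: x∈[2,5], y∈[2,6] → 3·4 = 12.
|zone P ∪ zone Q| = 44 − 12 = 32.00.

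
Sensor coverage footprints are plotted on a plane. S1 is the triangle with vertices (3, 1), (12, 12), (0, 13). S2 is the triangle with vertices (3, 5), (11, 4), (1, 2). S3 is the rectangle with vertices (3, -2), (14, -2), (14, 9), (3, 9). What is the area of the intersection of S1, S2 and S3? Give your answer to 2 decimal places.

The intersection is the polygon with vertices (3,2.4), (3,5), (5.969,4.629), (4.37,2.674).
By the shoelace formula its area is 4.98.

4.98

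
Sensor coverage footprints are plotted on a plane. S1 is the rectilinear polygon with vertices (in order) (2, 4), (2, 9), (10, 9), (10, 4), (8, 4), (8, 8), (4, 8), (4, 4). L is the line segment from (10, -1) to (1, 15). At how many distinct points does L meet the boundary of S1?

2

The segment meets the boundary at (4.375,9), (4.938,8).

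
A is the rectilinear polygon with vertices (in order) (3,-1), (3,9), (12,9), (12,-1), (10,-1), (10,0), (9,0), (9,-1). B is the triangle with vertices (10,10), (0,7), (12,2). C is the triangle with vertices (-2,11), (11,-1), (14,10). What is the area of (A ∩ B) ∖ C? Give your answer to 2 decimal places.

0.42

|A ∩ B| = 37.9833.
|(A ∩ B) ∩ C| = 37.5603.
|(A ∩ B) ∖ C| = 37.9833 − 37.5603 = 0.42.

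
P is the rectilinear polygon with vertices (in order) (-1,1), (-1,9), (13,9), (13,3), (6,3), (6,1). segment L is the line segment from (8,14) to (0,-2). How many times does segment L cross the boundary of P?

The segment meets the boundary at (1.5,1), (5.5,9).

2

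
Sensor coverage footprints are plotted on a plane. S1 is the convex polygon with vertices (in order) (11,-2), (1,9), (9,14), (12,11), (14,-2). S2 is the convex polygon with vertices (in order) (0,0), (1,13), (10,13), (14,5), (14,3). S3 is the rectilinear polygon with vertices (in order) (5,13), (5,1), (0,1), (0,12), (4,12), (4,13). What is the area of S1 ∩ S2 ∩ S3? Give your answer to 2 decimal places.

The intersection is the polygon with vertices (5,11.5), (5,4.6), (1,9).
By the shoelace formula its area is 13.80.

13.80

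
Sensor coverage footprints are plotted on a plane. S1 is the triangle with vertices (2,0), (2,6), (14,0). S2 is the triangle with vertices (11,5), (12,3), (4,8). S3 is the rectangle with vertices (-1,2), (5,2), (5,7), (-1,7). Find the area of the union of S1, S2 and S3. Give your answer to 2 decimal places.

61.75

By inclusion–exclusion:
Individual areas: |S1| = 36, |S2| = 5.5, |S3| = 30.
|S1∩S2| = 0.
|S1∩S3| = 9.75.
|S2∩S3| = 0.
|S1∩S2∩S3| = 0.
|S1 ∪ S2 ∪ S3| = 71.5 − 9.75 + 0 = 61.75.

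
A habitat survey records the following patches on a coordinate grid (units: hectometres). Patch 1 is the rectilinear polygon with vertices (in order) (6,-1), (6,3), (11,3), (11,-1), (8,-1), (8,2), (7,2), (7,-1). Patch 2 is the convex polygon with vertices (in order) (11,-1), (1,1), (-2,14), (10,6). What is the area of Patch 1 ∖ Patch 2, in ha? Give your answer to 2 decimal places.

|Patch 1| = 17, |Patch 1∩Patch 2| = 14.0571.
|Patch 1 ∖ Patch 2| = |Patch 1| − |Patch 1∩Patch 2| = 17 − 14.0571 = 2.94.

2.94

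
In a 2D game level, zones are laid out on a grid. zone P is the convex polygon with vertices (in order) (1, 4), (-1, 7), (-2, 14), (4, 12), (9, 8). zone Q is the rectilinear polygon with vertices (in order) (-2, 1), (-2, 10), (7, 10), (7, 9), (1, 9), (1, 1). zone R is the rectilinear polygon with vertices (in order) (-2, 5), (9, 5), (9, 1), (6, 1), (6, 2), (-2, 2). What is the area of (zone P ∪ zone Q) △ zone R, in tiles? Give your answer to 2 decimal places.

|zone P ∪ zone Q| = 75.9571.
|(zone P ∪ zone Q) ∩ zone R| = 10.
|(zone P ∪ zone Q) △ zone R| = 75.9571 + 36 − 20 = 91.96.

91.96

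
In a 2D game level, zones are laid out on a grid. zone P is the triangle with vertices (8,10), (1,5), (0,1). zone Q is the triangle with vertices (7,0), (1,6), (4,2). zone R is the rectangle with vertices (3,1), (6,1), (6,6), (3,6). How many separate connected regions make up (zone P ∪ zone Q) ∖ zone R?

2

(zone P ∪ zone Q) ∖ zone R splits into 2 disjoint pieces (area 10.5615, area 0.25).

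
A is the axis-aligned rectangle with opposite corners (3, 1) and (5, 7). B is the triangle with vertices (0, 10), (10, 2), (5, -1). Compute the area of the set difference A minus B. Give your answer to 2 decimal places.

|A| = 12, |A∩B| = 10.0659.
|A ∖ B| = |A| − |A∩B| = 12 − 10.0659 = 1.93.

1.93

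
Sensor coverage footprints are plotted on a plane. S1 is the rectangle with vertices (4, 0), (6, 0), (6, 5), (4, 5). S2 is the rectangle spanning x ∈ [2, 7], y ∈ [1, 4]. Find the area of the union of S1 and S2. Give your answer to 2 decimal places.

19.00

By inclusion–exclusion:
Individual areas: |S1| = 10, |S2| = 15.
|S1∩S2|: x∈[4,6], y∈[1,4] → 2·3 = 6.
|S1 ∪ S2| = 25 − 6 = 19.00.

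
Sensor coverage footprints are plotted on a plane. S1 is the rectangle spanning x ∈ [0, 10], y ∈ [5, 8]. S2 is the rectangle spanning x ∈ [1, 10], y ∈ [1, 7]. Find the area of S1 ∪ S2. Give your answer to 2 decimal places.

By inclusion–exclusion:
Individual areas: |S1| = 30, |S2| = 54.
|S1∩S2|: x∈[1,10], y∈[5,7] → 9·2 = 18.
|S1 ∪ S2| = 84 − 18 = 66.00.

66.00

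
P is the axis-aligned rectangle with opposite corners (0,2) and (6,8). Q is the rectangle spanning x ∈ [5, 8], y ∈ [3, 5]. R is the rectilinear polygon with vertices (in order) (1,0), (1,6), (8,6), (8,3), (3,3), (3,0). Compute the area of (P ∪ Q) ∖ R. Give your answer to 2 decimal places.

19.00

|P ∪ Q| = 40.
|(P ∪ Q) ∩ R| = 21.
|(P ∪ Q) ∖ R| = 40 − 21 = 19.00.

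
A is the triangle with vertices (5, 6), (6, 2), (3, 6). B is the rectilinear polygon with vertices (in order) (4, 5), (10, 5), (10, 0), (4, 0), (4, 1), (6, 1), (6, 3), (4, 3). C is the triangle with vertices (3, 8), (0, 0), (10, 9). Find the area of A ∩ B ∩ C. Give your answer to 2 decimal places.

0.80

The intersection is the polygon with vertices (4,4.667), (4,5), (5.25,5), (5.306,4.776), (4.478,4.03).
By the shoelace formula its area is 0.80.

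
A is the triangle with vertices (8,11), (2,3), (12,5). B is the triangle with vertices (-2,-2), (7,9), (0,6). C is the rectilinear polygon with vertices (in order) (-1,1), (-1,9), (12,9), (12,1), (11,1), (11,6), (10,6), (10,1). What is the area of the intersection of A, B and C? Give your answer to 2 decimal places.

1.69

The intersection is the polygon with vertices (6.263,8.684), (7,9), (2.109,3.022), (2,3).
By the shoelace formula its area is 1.69.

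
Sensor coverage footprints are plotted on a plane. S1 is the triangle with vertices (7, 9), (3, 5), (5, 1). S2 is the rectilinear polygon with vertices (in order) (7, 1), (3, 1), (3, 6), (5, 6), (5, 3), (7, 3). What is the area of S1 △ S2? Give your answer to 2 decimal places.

|S1| = 12, |S2| = 14, |S1∩S2| = 6.
|S1 △ S2| = |S1| + |S2| − 2·|S1∩S2| = 12 + 14 − 12 = 14.00.

14.00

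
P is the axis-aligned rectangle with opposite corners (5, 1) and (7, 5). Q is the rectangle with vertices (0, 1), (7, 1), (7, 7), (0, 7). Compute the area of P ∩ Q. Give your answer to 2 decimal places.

8.00

|P∩Q|: x∈[5,7], y∈[1,5] → 2·4 = 8.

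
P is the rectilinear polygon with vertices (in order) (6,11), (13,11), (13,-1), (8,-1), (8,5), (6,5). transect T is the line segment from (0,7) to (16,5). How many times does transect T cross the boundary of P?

The segment meets the boundary at (13,5.375), (6,6.25).

2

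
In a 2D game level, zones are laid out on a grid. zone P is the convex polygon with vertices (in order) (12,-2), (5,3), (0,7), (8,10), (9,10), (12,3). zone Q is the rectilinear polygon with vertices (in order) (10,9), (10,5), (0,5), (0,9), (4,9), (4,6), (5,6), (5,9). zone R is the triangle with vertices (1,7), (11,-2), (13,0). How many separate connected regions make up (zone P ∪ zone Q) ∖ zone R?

(zone P ∪ zone Q) ∖ zone R splits into 2 disjoint pieces (area 59.9242, area 0.2917).

2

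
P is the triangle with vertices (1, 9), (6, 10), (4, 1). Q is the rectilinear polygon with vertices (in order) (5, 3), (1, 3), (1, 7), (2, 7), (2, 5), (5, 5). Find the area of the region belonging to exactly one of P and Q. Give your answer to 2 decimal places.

|P| = 21.5, |Q| = 10, |P∩Q| = 3.6667.
|P △ Q| = |P| + |Q| − 2·|P∩Q| = 21.5 + 10 − 7.3333 = 24.17.

24.17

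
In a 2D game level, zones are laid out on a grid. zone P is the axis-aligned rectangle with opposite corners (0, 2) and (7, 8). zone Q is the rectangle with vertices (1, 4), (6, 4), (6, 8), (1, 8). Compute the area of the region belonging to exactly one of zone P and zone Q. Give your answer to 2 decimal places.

|zone P∩zone Q|: x∈[1,6], y∈[4,8] → 5·4 = 20.
|zone P △ zone Q| = |zone P| + |zone Q| − 2·|zone P∩zone Q| = 42 + 20 − 40 = 22.00.

22.00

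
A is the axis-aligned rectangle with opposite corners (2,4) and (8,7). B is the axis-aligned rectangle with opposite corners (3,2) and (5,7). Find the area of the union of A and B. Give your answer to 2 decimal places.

By inclusion–exclusion:
Individual areas: |A| = 18, |B| = 10.
|A∩B|: x∈[3,5], y∈[4,7] → 2·3 = 6.
|A ∪ B| = 28 − 6 = 22.00.

22.00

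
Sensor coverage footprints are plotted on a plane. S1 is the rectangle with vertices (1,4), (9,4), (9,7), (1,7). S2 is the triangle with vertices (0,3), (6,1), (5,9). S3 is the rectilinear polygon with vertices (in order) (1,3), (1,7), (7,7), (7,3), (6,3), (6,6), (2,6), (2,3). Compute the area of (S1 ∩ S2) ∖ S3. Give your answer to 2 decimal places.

6.85

|S1 ∩ S2| = 10.0458.
|(S1 ∩ S2) ∩ S3| = 3.1958.
|(S1 ∩ S2) ∖ S3| = 10.0458 − 3.1958 = 6.85.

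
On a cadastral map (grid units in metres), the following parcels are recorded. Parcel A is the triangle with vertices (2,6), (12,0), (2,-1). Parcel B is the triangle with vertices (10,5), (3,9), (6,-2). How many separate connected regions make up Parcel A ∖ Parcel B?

2

Parcel A ∖ Parcel B splits into 2 disjoint pieces (area 17.5471, area 6.5216).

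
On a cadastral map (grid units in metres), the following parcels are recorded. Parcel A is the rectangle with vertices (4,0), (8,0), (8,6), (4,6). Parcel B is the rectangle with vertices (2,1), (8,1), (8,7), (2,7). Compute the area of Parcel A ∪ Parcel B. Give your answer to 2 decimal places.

By inclusion–exclusion:
Individual areas: |Parcel A| = 24, |Parcel B| = 36.
|Parcel A∩Parcel B|: x∈[4,8], y∈[1,6] → 4·5 = 20.
|Parcel A ∪ Parcel B| = 60 − 20 = 40.00.

40.00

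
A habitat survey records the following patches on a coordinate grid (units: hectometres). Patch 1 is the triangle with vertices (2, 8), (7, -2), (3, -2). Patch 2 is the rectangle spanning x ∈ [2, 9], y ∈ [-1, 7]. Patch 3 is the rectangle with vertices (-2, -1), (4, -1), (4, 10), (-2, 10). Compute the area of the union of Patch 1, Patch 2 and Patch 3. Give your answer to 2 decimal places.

109.80

By inclusion–exclusion:
Individual areas: |Patch 1| = 20, |Patch 2| = 56, |Patch 3| = 66.
|Patch 1∩Patch 2| = 16.
|Patch 1∩Patch 3| = 9.95.
|Patch 2∩Patch 3|: x∈[2,4], y∈[-1,7] → 2·8 = 16.
|Patch 1∩Patch 2∩Patch 3| = 9.75.
|Patch 1 ∪ Patch 2 ∪ Patch 3| = 142 − 41.95 + 9.75 = 109.80.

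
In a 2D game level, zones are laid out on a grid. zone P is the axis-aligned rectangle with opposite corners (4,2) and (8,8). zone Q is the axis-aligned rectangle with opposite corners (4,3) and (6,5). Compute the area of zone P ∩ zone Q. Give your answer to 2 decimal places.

4.00

|zone P∩zone Q|: x∈[4,6], y∈[3,5] → 2·2 = 4.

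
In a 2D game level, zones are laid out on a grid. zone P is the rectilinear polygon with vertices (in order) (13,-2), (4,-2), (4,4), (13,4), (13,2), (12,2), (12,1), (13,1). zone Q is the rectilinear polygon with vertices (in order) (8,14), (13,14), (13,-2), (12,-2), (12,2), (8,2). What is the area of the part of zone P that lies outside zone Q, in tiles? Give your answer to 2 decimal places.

|zone P| = 53, |zone P∩zone Q| = 13.
|zone P ∖ zone Q| = |zone P| − |zone P∩zone Q| = 53 − 13 = 40.00.

40.00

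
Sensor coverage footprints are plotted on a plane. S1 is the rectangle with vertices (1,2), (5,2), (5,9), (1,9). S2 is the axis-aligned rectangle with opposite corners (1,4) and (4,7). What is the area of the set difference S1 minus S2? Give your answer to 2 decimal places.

19.00

|S1∩S2|: x∈[1,4], y∈[4,7] → 3·3 = 9.
|S1| = 28.
|S1 ∖ S2| = |S1| − |S1∩S2| = 28 − 9 = 19.00.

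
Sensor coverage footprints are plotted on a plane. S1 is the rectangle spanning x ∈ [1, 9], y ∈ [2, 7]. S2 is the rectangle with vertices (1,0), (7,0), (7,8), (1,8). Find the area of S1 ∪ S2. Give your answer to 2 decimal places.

58.00

By inclusion–exclusion:
Individual areas: |S1| = 40, |S2| = 48.
|S1∩S2|: x∈[1,7], y∈[2,7] → 6·5 = 30.
|S1 ∪ S2| = 88 − 30 = 58.00.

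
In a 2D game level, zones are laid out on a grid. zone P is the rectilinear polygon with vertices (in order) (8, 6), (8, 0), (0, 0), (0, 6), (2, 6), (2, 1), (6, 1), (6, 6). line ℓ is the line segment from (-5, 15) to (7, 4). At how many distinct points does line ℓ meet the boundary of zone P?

The segment meets the boundary at (6,4.917).

1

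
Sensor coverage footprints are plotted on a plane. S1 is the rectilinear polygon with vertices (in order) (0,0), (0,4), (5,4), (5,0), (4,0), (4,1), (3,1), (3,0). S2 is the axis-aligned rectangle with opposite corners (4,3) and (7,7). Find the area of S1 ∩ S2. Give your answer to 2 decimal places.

The intersection is the polygon with vertices (5,4), (5,3), (4,3), (4,4).
By the shoelace formula its area is 1.00.

1.00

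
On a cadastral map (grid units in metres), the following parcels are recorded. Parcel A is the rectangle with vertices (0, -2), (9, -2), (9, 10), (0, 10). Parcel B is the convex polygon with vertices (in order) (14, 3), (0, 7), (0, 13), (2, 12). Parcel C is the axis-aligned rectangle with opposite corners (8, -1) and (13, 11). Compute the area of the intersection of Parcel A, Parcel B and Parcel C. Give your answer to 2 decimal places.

2.55

The intersection is the polygon with vertices (8,4.714), (8,7.5), (9,6.75), (9,4.429).
By the shoelace formula its area is 2.55.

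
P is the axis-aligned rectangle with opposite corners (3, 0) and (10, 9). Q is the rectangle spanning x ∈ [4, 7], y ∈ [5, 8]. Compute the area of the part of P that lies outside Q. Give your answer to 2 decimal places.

54.00

|P∩Q|: x∈[4,7], y∈[5,8] → 3·3 = 9.
|P| = 63.
|P ∖ Q| = |P| − |P∩Q| = 63 − 9 = 54.00.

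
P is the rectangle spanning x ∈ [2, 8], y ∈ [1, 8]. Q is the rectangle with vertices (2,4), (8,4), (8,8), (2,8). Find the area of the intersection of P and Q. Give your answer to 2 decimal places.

24.00

|P∩Q|: x∈[2,8], y∈[4,8] → 6·4 = 24.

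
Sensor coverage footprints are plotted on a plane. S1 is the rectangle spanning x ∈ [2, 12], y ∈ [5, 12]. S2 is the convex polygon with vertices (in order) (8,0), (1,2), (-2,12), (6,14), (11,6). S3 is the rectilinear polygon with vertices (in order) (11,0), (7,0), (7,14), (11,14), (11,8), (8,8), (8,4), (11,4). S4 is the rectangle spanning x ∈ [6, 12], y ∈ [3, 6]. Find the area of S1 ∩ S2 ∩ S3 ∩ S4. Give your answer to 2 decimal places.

The intersection is the polygon with vertices (8,5), (7,5), (7,6), (8,6).
By the shoelace formula its area is 1.00.

1.00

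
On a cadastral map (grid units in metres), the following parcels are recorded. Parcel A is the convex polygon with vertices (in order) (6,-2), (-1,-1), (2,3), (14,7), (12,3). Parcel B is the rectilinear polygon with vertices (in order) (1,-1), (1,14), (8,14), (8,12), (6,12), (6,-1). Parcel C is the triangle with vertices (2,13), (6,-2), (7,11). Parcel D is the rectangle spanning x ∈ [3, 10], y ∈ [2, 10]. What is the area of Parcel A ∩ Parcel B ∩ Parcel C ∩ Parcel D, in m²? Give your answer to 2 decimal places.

The intersection is the polygon with vertices (6,2), (4.933,2), (4.449,3.816), (6,4.333).
By the shoelace formula its area is 2.78.

2.78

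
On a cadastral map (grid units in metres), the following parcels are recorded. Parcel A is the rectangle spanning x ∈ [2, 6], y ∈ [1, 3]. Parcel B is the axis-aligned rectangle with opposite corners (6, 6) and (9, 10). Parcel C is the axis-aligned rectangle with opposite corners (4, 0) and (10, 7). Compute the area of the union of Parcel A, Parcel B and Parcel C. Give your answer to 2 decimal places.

55.00

By inclusion–exclusion:
Individual areas: |Parcel A| = 8, |Parcel B| = 12, |Parcel C| = 42.
|Parcel A∩Parcel B| = 0 (no overlap).
|Parcel A∩Parcel C|: x∈[4,6], y∈[1,3] → 2·2 = 4.
|Parcel B∩Parcel C|: x∈[6,9], y∈[6,7] → 3·1 = 3.
|Parcel A∩Parcel B∩Parcel C| = 0.
|Parcel A ∪ Parcel B ∪ Parcel C| = 62 − 7 + 0 = 55.00.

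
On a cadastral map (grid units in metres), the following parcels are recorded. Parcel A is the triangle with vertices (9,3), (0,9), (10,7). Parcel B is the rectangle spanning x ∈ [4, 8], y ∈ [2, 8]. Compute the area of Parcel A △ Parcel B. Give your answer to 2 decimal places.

|Parcel A| = 21, |Parcel B| = 24, |Parcel A∩Parcel B| = 11.1.
|Parcel A △ Parcel B| = |Parcel A| + |Parcel B| − 2·|Parcel A∩Parcel B| = 21 + 24 − 22.2 = 22.80.

22.80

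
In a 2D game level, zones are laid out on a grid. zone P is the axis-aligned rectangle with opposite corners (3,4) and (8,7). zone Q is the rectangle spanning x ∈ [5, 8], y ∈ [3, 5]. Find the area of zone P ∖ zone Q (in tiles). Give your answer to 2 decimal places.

|zone P∩zone Q|: x∈[5,8], y∈[4,5] → 3·1 = 3.
|zone P| = 15.
|zone P ∖ zone Q| = |zone P| − |zone P∩zone Q| = 15 − 3 = 12.00.

12.00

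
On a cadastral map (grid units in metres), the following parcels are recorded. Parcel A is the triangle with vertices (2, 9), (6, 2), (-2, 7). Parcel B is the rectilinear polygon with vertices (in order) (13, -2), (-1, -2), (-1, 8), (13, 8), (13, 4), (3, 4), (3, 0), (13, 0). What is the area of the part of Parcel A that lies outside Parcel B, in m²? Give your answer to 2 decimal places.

|Parcel A| = 18, |Parcel A∩Parcel B| = 14.1071.
|Parcel A ∖ Parcel B| = |Parcel A| − |Parcel A∩Parcel B| = 18 − 14.1071 = 3.89.

3.89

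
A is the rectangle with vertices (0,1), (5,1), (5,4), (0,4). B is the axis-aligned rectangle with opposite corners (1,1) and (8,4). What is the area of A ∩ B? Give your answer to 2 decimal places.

12.00

|A∩B|: x∈[1,5], y∈[1,4] → 4·3 = 12.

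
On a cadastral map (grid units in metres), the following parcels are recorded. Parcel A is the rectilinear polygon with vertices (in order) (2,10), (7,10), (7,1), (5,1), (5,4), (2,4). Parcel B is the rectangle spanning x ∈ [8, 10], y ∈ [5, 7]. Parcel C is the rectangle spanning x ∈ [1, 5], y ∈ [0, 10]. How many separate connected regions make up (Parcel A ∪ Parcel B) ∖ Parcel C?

(Parcel A ∪ Parcel B) ∖ Parcel C splits into 2 disjoint pieces (area 18, area 4).

2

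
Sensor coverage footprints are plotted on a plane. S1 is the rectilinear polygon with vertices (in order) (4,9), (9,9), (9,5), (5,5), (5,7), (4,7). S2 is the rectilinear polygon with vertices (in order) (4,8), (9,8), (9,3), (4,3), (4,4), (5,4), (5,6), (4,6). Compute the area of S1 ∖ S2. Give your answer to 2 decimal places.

|S1| = 18, |S1∩S2| = 13.
|S1 ∖ S2| = |S1| − |S1∩S2| = 18 − 13 = 5.00.

5.00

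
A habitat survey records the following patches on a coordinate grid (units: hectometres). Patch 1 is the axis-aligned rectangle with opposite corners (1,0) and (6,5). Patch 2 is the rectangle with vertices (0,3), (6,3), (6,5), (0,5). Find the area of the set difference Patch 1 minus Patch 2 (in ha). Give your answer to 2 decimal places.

|Patch 1∩Patch 2|: x∈[1,6], y∈[3,5] → 5·2 = 10.
|Patch 1| = 25.
|Patch 1 ∖ Patch 2| = |Patch 1| − |Patch 1∩Patch 2| = 25 − 10 = 15.00.

15.00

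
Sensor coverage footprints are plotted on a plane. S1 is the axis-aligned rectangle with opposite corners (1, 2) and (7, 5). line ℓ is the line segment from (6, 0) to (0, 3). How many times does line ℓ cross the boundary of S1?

2

The segment meets the boundary at (1,2.5), (2,2).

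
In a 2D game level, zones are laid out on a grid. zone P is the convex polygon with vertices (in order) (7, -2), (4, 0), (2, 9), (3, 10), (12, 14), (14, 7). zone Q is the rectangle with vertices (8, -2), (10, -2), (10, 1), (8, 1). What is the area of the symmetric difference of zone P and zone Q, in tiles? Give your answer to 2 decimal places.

|zone P| = 115, |zone Q| = 6, |zone P∩zone Q| = 1.1429.
|zone P △ zone Q| = |zone P| + |zone Q| − 2·|zone P∩zone Q| = 115 + 6 − 2.2857 = 118.71.

118.71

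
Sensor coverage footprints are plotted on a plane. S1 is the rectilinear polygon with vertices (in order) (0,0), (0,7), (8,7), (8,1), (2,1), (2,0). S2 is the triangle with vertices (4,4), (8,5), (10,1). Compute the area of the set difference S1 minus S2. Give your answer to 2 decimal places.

44.00

|S1| = 50, |S1∩S2| = 6.
|S1 ∖ S2| = |S1| − |S1∩S2| = 50 − 6 = 44.00.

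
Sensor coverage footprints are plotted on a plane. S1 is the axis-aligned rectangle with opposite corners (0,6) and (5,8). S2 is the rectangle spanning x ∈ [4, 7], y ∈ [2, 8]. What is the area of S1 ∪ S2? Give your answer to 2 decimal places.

By inclusion–exclusion:
Individual areas: |S1| = 10, |S2| = 18.
|S1∩S2|: x∈[4,5], y∈[6,8] → 1·2 = 2.
|S1 ∪ S2| = 28 − 2 = 26.00.

26.00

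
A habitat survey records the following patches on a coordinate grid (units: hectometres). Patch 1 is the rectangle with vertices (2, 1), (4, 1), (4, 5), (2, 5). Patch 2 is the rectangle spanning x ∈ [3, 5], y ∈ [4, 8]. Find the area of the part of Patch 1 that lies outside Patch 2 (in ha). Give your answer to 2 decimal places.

7.00

|Patch 1∩Patch 2|: x∈[3,4], y∈[4,5] → 1·1 = 1.
|Patch 1| = 8.
|Patch 1 ∖ Patch 2| = |Patch 1| − |Patch 1∩Patch 2| = 8 − 1 = 7.00.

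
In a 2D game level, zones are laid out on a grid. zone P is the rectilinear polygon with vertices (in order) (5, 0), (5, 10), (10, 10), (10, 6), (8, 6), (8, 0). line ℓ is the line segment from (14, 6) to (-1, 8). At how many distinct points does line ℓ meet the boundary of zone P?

The segment meets the boundary at (10,6.533), (5,7.2).

2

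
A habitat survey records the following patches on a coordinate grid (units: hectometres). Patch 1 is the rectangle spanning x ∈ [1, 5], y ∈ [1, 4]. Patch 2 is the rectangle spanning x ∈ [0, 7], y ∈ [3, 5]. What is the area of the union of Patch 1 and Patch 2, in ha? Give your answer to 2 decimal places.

By inclusion–exclusion:
Individual areas: |Patch 1| = 12, |Patch 2| = 14.
|Patch 1∩Patch 2|: x∈[1,5], y∈[3,4] → 4·1 = 4.
|Patch 1 ∪ Patch 2| = 26 − 4 = 22.00.

22.00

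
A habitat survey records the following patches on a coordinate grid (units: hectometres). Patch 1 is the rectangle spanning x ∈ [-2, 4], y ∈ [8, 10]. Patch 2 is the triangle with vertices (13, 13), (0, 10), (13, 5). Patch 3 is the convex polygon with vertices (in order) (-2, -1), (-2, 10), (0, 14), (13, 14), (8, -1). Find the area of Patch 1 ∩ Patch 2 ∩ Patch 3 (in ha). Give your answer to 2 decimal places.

The intersection is the polygon with vertices (4,8.461), (0,10), (4,10).
By the shoelace formula its area is 3.08.

3.08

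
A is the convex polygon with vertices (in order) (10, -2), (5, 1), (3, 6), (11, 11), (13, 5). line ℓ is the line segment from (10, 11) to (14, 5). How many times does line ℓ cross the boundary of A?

The segment meets the boundary at (12,8), (10.294,10.559).

2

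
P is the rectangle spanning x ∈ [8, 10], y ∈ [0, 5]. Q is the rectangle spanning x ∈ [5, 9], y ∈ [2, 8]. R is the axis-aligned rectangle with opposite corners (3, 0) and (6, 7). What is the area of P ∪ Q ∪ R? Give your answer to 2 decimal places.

47.00

By inclusion–exclusion:
Individual areas: |P| = 10, |Q| = 24, |R| = 21.
|P∩Q|: x∈[8,9], y∈[2,5] → 1·3 = 3.
|P∩R| = 0 (no overlap).
|Q∩R|: x∈[5,6], y∈[2,7] → 1·5 = 5.
|P∩Q∩R| = 0.
|P ∪ Q ∪ R| = 55 − 8 + 0 = 47.00.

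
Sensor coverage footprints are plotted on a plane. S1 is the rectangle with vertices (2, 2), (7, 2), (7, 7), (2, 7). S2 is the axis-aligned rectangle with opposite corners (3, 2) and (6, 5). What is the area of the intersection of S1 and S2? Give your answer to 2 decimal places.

9.00

|S1∩S2|: x∈[3,6], y∈[2,5] → 3·3 = 9.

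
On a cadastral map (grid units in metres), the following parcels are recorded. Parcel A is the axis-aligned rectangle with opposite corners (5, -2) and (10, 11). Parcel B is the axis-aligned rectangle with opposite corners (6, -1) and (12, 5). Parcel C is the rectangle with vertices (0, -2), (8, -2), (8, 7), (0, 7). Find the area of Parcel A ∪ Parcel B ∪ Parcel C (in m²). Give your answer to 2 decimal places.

122.00

By inclusion–exclusion:
Individual areas: |Parcel A| = 65, |Parcel B| = 36, |Parcel C| = 72.
|Parcel A∩Parcel B|: x∈[6,10], y∈[-1,5] → 4·6 = 24.
|Parcel A∩Parcel C|: x∈[5,8], y∈[-2,7] → 3·9 = 27.
|Parcel B∩Parcel C|: x∈[6,8], y∈[-1,5] → 2·6 = 12.
|Parcel A∩Parcel B∩Parcel C| = 12.
|Parcel A ∪ Parcel B ∪ Parcel C| = 173 − 63 + 12 = 122.00.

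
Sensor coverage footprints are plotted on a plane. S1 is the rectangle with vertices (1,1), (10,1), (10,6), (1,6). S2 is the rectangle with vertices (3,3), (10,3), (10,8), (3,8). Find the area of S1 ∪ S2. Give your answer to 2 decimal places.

59.00

By inclusion–exclusion:
Individual areas: |S1| = 45, |S2| = 35.
|S1∩S2|: x∈[3,10], y∈[3,6] → 7·3 = 21.
|S1 ∪ S2| = 80 − 21 = 59.00.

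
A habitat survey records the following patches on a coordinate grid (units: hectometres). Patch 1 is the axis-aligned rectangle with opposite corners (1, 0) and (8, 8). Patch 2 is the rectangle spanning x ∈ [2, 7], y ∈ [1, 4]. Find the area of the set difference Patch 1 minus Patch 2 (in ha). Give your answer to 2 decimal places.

|Patch 1∩Patch 2|: x∈[2,7], y∈[1,4] → 5·3 = 15.
|Patch 1| = 56.
|Patch 1 ∖ Patch 2| = |Patch 1| − |Patch 1∩Patch 2| = 56 − 15 = 41.00.

41.00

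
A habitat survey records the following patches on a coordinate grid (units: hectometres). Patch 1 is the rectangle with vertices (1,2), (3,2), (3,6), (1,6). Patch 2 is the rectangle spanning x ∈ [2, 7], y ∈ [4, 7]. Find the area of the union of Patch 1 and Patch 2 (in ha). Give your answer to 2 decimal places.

By inclusion–exclusion:
Individual areas: |Patch 1| = 8, |Patch 2| = 15.
|Patch 1∩Patch 2|: x∈[2,3], y∈[4,6] → 1·2 = 2.
|Patch 1 ∪ Patch 2| = 23 − 2 = 21.00.

21.00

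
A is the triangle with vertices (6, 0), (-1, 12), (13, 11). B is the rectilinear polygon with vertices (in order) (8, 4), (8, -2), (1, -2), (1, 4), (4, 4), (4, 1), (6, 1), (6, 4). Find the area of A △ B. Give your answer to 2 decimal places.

|A| = 80.5, |B| = 36, |A∩B| = 5.244.
|A △ B| = |A| + |B| − 2·|A∩B| = 80.5 + 36 − 10.4881 = 106.01.

106.01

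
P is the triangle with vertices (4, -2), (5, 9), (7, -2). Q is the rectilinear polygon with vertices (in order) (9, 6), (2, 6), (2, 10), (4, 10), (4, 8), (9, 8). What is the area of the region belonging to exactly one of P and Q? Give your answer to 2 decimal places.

32.32

|P| = 16.5, |Q| = 18, |P∩Q| = 1.0909.
|P △ Q| = |P| + |Q| − 2·|P∩Q| = 16.5 + 18 − 2.1818 = 32.32.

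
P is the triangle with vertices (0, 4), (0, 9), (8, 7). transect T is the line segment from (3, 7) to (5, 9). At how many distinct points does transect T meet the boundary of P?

The segment meets the boundary at (4,8).

1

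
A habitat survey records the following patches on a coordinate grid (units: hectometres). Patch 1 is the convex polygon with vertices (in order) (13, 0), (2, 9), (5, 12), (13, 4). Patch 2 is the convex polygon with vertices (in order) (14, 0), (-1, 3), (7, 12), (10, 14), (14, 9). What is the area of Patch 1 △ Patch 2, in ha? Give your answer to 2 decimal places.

90.03

|Patch 1| = 46, |Patch 2| = 122.5, |Patch 1∩Patch 2| = 39.237.
|Patch 1 △ Patch 2| = |Patch 1| + |Patch 2| − 2·|Patch 1∩Patch 2| = 46 + 122.5 − 78.474 = 90.03.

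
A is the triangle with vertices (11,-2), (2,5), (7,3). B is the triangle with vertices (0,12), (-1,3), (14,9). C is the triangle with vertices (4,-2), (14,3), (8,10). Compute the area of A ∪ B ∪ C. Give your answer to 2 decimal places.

By inclusion–exclusion:
Individual areas: |A| = 8.5, |B| = 64.5, |C| = 50.
|A∩B| = 0.1283.
|A∩C| = 4.7212.
|B∩C| = 5.9124.
|A∩B∩C| = 0.
|A ∪ B ∪ C| = 123 − 10.762 + 0 = 112.24.

112.24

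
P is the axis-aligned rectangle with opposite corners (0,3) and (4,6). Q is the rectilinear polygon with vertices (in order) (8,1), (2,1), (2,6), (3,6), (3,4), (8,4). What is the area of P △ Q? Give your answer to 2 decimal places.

|P| = 12, |Q| = 20, |P∩Q| = 4.
|P △ Q| = |P| + |Q| − 2·|P∩Q| = 12 + 20 − 8 = 24.00.

24.00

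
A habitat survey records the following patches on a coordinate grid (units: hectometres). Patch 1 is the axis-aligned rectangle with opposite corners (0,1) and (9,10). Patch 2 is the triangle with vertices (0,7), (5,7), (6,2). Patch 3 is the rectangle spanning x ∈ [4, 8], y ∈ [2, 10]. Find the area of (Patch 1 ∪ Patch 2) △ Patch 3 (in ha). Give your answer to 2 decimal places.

|Patch 1 ∪ Patch 2| = 81.
|(Patch 1 ∪ Patch 2) ∩ Patch 3| = 32.
|(Patch 1 ∪ Patch 2) △ Patch 3| = 81 + 32 − 64 = 49.00.

49.00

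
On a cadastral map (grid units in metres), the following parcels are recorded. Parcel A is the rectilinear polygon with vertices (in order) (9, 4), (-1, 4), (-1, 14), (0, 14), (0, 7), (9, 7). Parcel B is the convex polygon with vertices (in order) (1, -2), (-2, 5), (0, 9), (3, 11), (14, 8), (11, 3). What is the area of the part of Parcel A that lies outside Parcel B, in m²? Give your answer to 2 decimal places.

|Parcel A| = 37, |Parcel A∩Parcel B| = 31.
|Parcel A ∖ Parcel B| = |Parcel A| − |Parcel A∩Parcel B| = 37 − 31 = 6.00.

6.00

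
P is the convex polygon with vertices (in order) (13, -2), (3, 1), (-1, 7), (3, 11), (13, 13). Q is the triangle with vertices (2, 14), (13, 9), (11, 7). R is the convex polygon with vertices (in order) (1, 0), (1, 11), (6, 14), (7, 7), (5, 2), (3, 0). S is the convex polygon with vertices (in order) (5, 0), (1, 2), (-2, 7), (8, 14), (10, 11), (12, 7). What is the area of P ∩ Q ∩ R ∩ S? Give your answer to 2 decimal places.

The intersection is the polygon with vertices (6.333,11.667), (6.5,10.5), (5.273,11.454).
By the shoelace formula its area is 0.64.

0.64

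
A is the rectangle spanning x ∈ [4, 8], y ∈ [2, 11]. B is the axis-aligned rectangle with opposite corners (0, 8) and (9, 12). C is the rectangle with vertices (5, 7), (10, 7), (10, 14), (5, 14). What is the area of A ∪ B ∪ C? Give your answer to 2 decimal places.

76.00

By inclusion–exclusion:
Individual areas: |A| = 36, |B| = 36, |C| = 35.
|A∩B|: x∈[4,8], y∈[8,11] → 4·3 = 12.
|A∩C|: x∈[5,8], y∈[7,11] → 3·4 = 12.
|B∩C|: x∈[5,9], y∈[8,12] → 4·4 = 16.
|A∩B∩C| = 9.
|A ∪ B ∪ C| = 107 − 40 + 9 = 76.00.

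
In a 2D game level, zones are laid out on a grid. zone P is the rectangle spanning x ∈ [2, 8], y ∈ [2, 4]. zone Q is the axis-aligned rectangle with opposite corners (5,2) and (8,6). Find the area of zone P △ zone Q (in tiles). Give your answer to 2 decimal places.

12.00

|zone P∩zone Q|: x∈[5,8], y∈[2,4] → 3·2 = 6.
|zone P △ zone Q| = |zone P| + |zone Q| − 2·|zone P∩zone Q| = 12 + 12 − 12 = 12.00.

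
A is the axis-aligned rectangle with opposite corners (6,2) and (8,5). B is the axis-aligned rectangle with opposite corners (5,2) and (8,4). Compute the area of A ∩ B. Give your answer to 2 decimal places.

4.00

|A∩B|: x∈[6,8], y∈[2,4] → 2·2 = 4.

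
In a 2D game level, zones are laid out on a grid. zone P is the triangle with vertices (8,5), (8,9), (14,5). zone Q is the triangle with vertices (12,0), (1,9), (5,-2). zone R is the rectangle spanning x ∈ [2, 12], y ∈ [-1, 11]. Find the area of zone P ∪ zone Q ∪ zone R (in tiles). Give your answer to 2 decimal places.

124.23

By inclusion–exclusion:
Individual areas: |zone P| = 12, |zone Q| = 42.5, |zone R| = 120.
|zone P∩zone Q| = 0.
|zone P∩zone R| = 10.6667.
|zone Q∩zone R| = 39.6023.
|zone P∩zone Q∩zone R| = 0.
|zone P ∪ zone Q ∪ zone R| = 174.5 − 50.2689 + 0 = 124.23.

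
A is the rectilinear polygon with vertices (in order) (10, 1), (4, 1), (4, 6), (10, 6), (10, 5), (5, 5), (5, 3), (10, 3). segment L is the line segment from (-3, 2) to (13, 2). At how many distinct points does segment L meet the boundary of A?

The segment meets the boundary at (10,2), (4,2).

2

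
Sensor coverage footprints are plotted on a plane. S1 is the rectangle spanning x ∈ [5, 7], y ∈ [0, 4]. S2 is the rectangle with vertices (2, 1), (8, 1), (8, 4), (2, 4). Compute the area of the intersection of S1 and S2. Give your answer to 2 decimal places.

|S1∩S2|: x∈[5,7], y∈[1,4] → 2·3 = 6.

6.00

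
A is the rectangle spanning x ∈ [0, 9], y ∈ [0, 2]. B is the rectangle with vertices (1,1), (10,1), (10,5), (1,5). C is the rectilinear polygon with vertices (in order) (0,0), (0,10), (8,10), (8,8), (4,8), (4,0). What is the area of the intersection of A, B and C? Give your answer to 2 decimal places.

3.00

The intersection is the polygon with vertices (1,1), (1,2), (4,2), (4,1).
By the shoelace formula its area is 3.00.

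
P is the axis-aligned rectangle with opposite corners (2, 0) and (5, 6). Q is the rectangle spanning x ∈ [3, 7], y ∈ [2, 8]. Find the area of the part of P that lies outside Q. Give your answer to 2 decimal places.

10.00

|P∩Q|: x∈[3,5], y∈[2,6] → 2·4 = 8.
|P| = 18.
|P ∖ Q| = |P| − |P∩Q| = 18 − 8 = 10.00.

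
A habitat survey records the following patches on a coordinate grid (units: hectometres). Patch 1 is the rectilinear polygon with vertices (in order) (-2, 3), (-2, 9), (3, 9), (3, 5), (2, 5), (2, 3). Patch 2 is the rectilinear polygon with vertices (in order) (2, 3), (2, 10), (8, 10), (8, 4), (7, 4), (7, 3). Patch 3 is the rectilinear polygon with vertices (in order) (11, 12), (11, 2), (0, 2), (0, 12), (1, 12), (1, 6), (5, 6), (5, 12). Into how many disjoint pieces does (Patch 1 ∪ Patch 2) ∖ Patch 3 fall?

(Patch 1 ∪ Patch 2) ∖ Patch 3 splits into 2 disjoint pieces (area 12, area 15).

2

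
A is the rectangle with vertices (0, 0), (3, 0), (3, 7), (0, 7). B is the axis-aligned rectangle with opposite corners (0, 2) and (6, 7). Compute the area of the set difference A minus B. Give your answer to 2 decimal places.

6.00

|A∩B|: x∈[0,3], y∈[2,7] → 3·5 = 15.
|A| = 21.
|A ∖ B| = |A| − |A∩B| = 21 − 15 = 6.00.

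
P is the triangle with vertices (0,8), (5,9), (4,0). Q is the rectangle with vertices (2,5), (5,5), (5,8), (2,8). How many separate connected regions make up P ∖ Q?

P ∖ Q is a single connected region.

1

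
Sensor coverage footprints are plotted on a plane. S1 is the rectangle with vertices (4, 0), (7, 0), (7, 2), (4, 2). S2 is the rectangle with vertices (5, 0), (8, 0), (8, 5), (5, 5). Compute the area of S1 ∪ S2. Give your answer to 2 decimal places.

By inclusion–exclusion:
Individual areas: |S1| = 6, |S2| = 15.
|S1∩S2|: x∈[5,7], y∈[0,2] → 2·2 = 4.
|S1 ∪ S2| = 21 − 4 = 17.00.

17.00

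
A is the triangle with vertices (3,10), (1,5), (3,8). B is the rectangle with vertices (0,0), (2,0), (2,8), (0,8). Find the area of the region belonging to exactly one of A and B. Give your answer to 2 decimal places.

|A| = 2, |B| = 16, |A∩B| = 0.5.
|A △ B| = |A| + |B| − 2·|A∩B| = 2 + 16 − 1 = 17.00.

17.00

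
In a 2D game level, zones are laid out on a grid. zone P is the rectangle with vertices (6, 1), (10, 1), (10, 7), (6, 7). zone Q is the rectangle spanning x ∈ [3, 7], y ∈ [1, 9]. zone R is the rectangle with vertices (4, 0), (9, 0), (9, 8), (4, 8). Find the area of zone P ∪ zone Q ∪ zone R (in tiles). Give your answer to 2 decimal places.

57.00

By inclusion–exclusion:
Individual areas: |zone P| = 24, |zone Q| = 32, |zone R| = 40.
|zone P∩zone Q|: x∈[6,7], y∈[1,7] → 1·6 = 6.
|zone P∩zone R|: x∈[6,9], y∈[1,7] → 3·6 = 18.
|zone Q∩zone R|: x∈[4,7], y∈[1,8] → 3·7 = 21.
|zone P∩zone Q∩zone R| = 6.
|zone P ∪ zone Q ∪ zone R| = 96 − 45 + 6 = 57.00.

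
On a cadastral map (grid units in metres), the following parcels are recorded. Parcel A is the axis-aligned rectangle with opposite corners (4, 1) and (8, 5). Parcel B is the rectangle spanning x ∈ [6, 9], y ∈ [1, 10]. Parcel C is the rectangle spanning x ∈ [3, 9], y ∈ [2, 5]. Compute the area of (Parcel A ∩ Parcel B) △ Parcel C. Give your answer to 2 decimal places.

14.00

|Parcel A ∩ Parcel B| = 8.
|(Parcel A ∩ Parcel B) ∩ Parcel C| = 6.
|(Parcel A ∩ Parcel B) △ Parcel C| = 8 + 18 − 12 = 14.00.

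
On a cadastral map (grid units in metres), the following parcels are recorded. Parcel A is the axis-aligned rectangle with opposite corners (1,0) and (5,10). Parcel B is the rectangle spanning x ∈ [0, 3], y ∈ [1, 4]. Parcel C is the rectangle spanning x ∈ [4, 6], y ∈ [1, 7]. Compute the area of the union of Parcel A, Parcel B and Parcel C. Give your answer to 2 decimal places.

By inclusion–exclusion:
Individual areas: |Parcel A| = 40, |Parcel B| = 9, |Parcel C| = 12.
|Parcel A∩Parcel B|: x∈[1,3], y∈[1,4] → 2·3 = 6.
|Parcel A∩Parcel C|: x∈[4,5], y∈[1,7] → 1·6 = 6.
|Parcel B∩Parcel C| = 0 (no overlap).
|Parcel A∩Parcel B∩Parcel C| = 0.
|Parcel A ∪ Parcel B ∪ Parcel C| = 61 − 12 + 0 = 49.00.

49.00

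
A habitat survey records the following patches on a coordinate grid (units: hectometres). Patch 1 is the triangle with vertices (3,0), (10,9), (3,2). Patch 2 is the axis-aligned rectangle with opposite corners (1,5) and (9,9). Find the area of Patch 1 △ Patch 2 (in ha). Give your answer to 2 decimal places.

35.73

|Patch 1| = 7, |Patch 2| = 32, |Patch 1∩Patch 2| = 1.6349.
|Patch 1 △ Patch 2| = |Patch 1| + |Patch 2| − 2·|Patch 1∩Patch 2| = 7 + 32 − 3.2698 = 35.73.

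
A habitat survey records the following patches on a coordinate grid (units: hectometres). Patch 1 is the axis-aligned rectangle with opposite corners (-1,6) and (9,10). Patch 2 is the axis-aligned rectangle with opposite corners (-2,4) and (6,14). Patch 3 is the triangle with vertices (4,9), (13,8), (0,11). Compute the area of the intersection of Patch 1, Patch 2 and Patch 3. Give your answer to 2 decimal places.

The intersection is the polygon with vertices (4.333,10), (6,9.615), (6,8.778), (4,9), (2,10).
By the shoelace formula its area is 2.90.

2.90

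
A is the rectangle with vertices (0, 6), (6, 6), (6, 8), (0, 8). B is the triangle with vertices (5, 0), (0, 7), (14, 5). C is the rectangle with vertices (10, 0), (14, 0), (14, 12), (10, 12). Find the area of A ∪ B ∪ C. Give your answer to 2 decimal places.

By inclusion–exclusion:
Individual areas: |A| = 12, |B| = 44, |C| = 48.
|A∩B| = 3.0714.
|A∩C| = 0 (no overlap).
|B∩C| = 5.5873.
|A∩B∩C| = 0.
|A ∪ B ∪ C| = 104 − 8.6587 + 0 = 95.34.

95.34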